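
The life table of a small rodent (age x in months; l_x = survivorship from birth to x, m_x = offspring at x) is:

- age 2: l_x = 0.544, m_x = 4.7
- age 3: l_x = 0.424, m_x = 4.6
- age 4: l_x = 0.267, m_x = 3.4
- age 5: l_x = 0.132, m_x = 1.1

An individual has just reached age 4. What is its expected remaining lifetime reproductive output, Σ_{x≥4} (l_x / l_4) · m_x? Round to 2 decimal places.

3.94

l_4 = 0.267. Conditional survival from age 4 to x is l_x / l_4.
  x=4: (0.267/0.267) × 3.4 = 3.4000
  x=5: (0.132/0.267) × 1.1 = 0.5438
Sum = 3.4000 + 0.5438 = 3.9438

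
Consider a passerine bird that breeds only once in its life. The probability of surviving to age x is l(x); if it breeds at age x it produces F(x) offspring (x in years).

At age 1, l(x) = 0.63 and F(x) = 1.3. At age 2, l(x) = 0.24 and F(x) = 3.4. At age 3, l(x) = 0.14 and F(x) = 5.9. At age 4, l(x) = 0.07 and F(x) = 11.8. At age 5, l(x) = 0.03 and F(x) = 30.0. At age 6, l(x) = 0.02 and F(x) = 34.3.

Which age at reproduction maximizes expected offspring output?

Expected offspring if breeding at age x = l(x) × F(x):
  age 1: 0.63 × 1.3 = 0.819
  age 2: 0.24 × 3.4 = 0.816
  age 3: 0.14 × 5.9 = 0.826
  age 4: 0.07 × 11.8 = 0.826
  age 5: 0.03 × 30.0 = 0.900
  age 6: 0.02 × 34.3 = 0.686
Maximum at age 5 (0.900).

5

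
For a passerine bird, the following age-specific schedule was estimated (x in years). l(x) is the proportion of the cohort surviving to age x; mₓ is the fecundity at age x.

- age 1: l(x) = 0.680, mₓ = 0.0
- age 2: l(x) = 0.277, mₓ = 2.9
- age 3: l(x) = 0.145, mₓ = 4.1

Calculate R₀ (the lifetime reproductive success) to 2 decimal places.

1.40

R₀ = Σ l(x) mₓ:
  age 1: 0.680 × 0.0 = 0.0000
  age 2: 0.277 × 2.9 = 0.8033
  age 3: 0.145 × 4.1 = 0.5945
R₀ = 0.0000 + 0.8033 + 0.5945 = 1.3978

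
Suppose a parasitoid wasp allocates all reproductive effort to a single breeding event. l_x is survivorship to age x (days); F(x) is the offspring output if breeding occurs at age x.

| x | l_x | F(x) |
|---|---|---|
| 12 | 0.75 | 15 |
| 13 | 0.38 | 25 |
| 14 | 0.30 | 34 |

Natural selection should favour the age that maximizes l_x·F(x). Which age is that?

12

Expected offspring if breeding at age x = l_x × F(x):
  age 12: 0.75 × 15 = 11.250
  age 13: 0.38 × 25 = 9.500
  age 14: 0.30 × 34 = 10.200
Maximum at age 12 (11.250).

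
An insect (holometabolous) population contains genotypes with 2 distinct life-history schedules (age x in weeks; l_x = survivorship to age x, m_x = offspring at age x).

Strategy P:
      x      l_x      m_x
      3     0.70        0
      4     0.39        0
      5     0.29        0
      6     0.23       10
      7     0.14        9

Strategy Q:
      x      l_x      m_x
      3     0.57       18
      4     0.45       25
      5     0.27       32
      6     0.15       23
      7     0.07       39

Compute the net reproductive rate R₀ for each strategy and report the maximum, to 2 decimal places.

Strategy P: R₀ = 0.70×0 + 0.39×0 + 0.29×0 + 0.23×10 + 0.14×9 = 3.5600
Strategy Q: R₀ = 0.57×18 + 0.45×25 + 0.27×32 + 0.15×23 + 0.07×39 = 36.3300
Highest R₀: strategy Q with 36.3300.

36.33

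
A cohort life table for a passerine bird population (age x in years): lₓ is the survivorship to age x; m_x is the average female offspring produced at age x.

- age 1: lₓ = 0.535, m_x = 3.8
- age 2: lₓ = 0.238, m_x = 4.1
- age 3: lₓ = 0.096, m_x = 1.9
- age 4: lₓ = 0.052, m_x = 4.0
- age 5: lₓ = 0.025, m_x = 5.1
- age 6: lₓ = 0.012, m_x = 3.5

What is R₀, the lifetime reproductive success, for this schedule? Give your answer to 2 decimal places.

3.57

R₀ = Σ lₓ m_x:
  age 1: 0.535 × 3.8 = 2.0330
  age 2: 0.238 × 4.1 = 0.9758
  age 3: 0.096 × 1.9 = 0.1824
  age 4: 0.052 × 4.0 = 0.2080
  age 5: 0.025 × 5.1 = 0.1275
  age 6: 0.012 × 3.5 = 0.0420
R₀ = 2.0330 + 0.9758 + 0.1824 + 0.2080 + 0.1275 + 0.0420 = 3.5687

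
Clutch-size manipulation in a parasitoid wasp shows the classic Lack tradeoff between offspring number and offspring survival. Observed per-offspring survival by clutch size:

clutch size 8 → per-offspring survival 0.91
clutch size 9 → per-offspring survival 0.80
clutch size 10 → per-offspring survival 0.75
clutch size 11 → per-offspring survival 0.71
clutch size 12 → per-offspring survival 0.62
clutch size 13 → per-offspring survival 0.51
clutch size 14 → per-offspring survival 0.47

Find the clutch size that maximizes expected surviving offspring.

11

Expected surviving offspring = c × s(c):
  c=8: 8 × 0.91 = 7.280
  c=9: 9 × 0.80 = 7.200
  c=10: 10 × 0.75 = 7.500
  c=11: 11 × 0.71 = 7.810
  c=12: 12 × 0.62 = 7.440
  c=13: 13 × 0.51 = 6.630
  c=14: 14 × 0.47 = 6.580
Maximum at c = 11 (7.810 surviving offspring).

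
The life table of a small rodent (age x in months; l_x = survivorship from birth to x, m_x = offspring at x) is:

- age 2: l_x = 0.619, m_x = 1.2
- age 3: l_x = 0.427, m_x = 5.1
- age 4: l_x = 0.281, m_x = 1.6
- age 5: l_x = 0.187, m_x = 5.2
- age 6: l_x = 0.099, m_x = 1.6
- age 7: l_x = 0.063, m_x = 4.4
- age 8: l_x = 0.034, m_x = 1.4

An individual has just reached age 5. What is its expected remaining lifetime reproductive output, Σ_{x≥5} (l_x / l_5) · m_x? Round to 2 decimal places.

l_5 = 0.187. Conditional survival from age 5 to x is l_x / l_5.
  x=5: (0.187/0.187) × 5.2 = 5.2000
  x=6: (0.099/0.187) × 1.6 = 0.8471
  x=7: (0.063/0.187) × 4.4 = 1.4824
  x=8: (0.034/0.187) × 1.4 = 0.2545
Sum = 5.2000 + 0.8471 + 1.4824 + 0.2545 = 7.7840

7.78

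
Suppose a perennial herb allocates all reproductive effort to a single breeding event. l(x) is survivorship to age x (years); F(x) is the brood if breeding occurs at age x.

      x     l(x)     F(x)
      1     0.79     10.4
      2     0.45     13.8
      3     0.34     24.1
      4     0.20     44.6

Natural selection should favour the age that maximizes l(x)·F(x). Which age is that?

4

Expected offspring if breeding at age x = l(x) × F(x):
  age 1: 0.79 × 10.4 = 8.216
  age 2: 0.45 × 13.8 = 6.210
  age 3: 0.34 × 24.1 = 8.194
  age 4: 0.20 × 44.6 = 8.920
Maximum at age 4 (8.920).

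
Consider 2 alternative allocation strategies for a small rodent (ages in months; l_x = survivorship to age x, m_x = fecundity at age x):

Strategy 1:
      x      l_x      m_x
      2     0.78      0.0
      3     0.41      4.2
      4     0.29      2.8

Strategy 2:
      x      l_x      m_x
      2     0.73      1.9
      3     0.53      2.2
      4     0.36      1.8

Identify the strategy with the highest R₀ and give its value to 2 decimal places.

3.20

Strategy 1: R₀ = 0.78×0.0 + 0.41×4.2 + 0.29×2.8 = 2.5340
Strategy 2: R₀ = 0.73×1.9 + 0.53×2.2 + 0.36×1.8 = 3.2010
Highest R₀: strategy 2 with 3.2010.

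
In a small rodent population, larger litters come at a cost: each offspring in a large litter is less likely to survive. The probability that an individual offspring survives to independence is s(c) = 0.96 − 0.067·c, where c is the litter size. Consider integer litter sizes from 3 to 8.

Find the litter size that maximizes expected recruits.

7

Expected recruits = c × s(c):
  c=3: 3 × 0.759 = 2.277
  c=4: 4 × 0.692 = 2.768
  c=5: 5 × 0.625 = 3.125
  c=6: 6 × 0.558 = 3.348
  c=7: 7 × 0.491 = 3.437
  c=8: 8 × 0.424 = 3.392
Maximum at c = 7 (3.437 recruits).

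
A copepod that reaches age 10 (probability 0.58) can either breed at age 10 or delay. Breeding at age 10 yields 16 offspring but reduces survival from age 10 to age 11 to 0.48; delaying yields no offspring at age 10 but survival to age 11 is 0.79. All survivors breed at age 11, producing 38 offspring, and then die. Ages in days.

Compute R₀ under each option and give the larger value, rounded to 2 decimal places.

breed at age 10: R₀ = 0.58 × (16 + 0.48 × 38) = 0.58 × 34.2400 = 19.8592
delay to age 11: R₀ = 0.58 × (0.79 × 38) = 0.58 × 30.0200 = 17.4116
Higher: breed at age 10 (19.8592).

19.86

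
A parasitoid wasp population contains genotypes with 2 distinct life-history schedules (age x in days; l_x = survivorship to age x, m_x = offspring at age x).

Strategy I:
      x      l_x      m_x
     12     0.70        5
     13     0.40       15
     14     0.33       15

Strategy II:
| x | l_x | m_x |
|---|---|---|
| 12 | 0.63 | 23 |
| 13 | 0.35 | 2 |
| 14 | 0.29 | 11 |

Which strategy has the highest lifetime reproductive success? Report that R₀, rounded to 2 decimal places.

18.38

Strategy I: R₀ = 0.70×5 + 0.40×15 + 0.33×15 = 14.4500
Strategy II: R₀ = 0.63×23 + 0.35×2 + 0.29×11 = 18.3800
Highest R₀: strategy II with 18.3800.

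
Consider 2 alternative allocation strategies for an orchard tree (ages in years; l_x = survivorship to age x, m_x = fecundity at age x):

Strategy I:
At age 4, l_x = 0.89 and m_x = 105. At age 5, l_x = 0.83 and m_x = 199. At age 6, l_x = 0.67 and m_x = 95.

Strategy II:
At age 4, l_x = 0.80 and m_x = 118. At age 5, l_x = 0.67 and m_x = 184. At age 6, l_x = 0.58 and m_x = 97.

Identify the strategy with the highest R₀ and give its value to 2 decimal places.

Strategy I: R₀ = 0.89×105 + 0.83×199 + 0.67×95 = 322.2700
Strategy II: R₀ = 0.80×118 + 0.67×184 + 0.58×97 = 273.9400
Highest R₀: strategy I with 322.2700.

322.27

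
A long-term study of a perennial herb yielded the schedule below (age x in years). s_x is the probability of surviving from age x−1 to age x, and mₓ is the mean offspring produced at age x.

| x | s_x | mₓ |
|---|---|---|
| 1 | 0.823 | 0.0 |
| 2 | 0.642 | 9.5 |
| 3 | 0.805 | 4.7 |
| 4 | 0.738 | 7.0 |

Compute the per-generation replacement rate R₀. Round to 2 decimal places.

9.22

Survivorship from birth: l_x = s_1·s_2·…·s_x.
  l_1 = 0.82300
  l_2 = 0.52837
  l_3 = 0.42533
  l_4 = 0.31390
R₀ = Σ l_x mₓ:
  age 1: 0.82300 × 0.0 = 0.0000
  age 2: 0.52837 × 9.5 = 5.0195
  age 3: 0.42533 × 4.7 = 1.9991
  age 4: 0.31390 × 7.0 = 2.1973
R₀ = 0.0000 + 5.0195 + 1.9991 + 2.1973 = 9.2159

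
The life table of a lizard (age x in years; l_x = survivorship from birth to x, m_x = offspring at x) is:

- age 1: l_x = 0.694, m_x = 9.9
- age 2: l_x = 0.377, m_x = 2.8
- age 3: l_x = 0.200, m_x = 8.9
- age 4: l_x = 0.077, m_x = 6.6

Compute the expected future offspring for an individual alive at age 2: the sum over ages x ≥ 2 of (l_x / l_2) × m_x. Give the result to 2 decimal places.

l_2 = 0.377. Conditional survival from age 2 to x is l_x / l_2.
  x=2: (0.377/0.377) × 2.8 = 2.8000
  x=3: (0.200/0.377) × 8.9 = 4.7215
  x=4: (0.077/0.377) × 6.6 = 1.3480
Sum = 2.8000 + 4.7215 + 1.3480 = 8.8695

8.87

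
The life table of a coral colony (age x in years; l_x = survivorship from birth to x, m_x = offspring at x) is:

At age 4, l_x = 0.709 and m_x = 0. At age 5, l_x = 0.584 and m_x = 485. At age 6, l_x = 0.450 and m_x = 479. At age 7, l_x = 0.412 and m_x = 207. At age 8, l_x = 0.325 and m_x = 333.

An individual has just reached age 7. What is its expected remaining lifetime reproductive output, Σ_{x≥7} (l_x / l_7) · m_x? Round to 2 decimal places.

469.68

l_7 = 0.412. Conditional survival from age 7 to x is l_x / l_7.
  x=7: (0.412/0.412) × 207 = 207.0000
  x=8: (0.325/0.412) × 333 = 262.6820
Sum = 207.0000 + 262.6820 = 469.6820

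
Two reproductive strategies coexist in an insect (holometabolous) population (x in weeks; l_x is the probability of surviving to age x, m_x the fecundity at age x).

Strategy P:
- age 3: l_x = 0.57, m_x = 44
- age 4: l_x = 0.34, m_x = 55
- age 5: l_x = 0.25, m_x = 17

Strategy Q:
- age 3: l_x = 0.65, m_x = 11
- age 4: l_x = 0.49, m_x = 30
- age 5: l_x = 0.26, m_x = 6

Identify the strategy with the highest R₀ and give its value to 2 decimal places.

Strategy P: R₀ = 0.57×44 + 0.34×55 + 0.25×17 = 48.0300
Strategy Q: R₀ = 0.65×11 + 0.49×30 + 0.26×6 = 23.4100
Highest R₀: strategy P with 48.0300.

48.03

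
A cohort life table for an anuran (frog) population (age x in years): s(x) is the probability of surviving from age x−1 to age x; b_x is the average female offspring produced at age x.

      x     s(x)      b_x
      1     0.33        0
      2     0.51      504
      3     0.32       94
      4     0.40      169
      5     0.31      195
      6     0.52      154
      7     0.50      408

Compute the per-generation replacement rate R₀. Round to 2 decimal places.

96.07

Survivorship from birth: l_x = s_1·s_2·…·s_x.
  l_1 = 0.33000
  l_2 = 0.16830
  l_3 = 0.05386
  l_4 = 0.02154
  l_5 = 0.00668
  l_6 = 0.00347
  l_7 = 0.00174
R₀ = Σ l_x b_x:
  age 1: 0.33000 × 0 = 0.0000
  age 2: 0.16830 × 504 = 84.8232
  age 3: 0.05386 × 94 = 5.0628
  age 4: 0.02154 × 169 = 3.6403
  age 5: 0.00668 × 195 = 1.3026
  age 6: 0.00347 × 154 = 0.5344
  age 7: 0.00174 × 408 = 0.7099
R₀ = 0.0000 + 84.8232 + 5.0628 + 3.6403 + 1.3026 + 0.5344 + 0.7099 = 96.0732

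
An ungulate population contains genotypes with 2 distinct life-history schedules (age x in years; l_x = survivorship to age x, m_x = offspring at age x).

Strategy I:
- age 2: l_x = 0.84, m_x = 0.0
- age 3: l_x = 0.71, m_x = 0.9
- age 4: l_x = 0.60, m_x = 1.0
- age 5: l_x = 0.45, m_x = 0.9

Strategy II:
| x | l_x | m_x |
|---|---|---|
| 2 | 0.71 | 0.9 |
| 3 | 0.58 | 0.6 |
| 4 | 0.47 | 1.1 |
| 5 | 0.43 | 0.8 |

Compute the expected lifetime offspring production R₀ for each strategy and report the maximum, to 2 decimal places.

1.85

Strategy I: R₀ = 0.84×0.0 + 0.71×0.9 + 0.60×1.0 + 0.45×0.9 = 1.6440
Strategy II: R₀ = 0.71×0.9 + 0.58×0.6 + 0.47×1.1 + 0.43×0.8 = 1.8480
Highest R₀: strategy II with 1.8480.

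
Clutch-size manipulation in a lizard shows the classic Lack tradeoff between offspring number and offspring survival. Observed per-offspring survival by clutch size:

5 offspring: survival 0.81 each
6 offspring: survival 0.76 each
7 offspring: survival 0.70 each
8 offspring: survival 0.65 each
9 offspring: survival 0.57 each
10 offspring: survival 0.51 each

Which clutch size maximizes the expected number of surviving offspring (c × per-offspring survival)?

8

Expected surviving offspring = c × s(c):
  c=5: 5 × 0.81 = 4.050
  c=6: 6 × 0.76 = 4.560
  c=7: 7 × 0.70 = 4.900
  c=8: 8 × 0.65 = 5.200
  c=9: 9 × 0.57 = 5.130
  c=10: 10 × 0.51 = 5.100
Maximum at c = 8 (5.200 surviving offspring).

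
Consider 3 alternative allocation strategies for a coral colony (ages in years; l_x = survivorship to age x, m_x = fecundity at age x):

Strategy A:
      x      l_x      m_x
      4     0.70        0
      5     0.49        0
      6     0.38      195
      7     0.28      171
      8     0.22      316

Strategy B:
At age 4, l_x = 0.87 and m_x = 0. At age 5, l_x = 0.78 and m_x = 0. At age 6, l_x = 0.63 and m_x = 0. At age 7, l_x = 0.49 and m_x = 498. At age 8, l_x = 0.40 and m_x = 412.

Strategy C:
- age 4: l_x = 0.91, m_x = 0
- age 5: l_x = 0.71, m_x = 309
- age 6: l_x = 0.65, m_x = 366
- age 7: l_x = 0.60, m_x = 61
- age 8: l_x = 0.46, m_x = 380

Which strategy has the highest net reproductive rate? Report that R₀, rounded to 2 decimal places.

668.69

Strategy A: R₀ = 0.70×0 + 0.49×0 + 0.38×195 + 0.28×171 + 0.22×316 = 191.5000
Strategy B: R₀ = 0.87×0 + 0.78×0 + 0.63×0 + 0.49×498 + 0.40×412 = 408.8200
Strategy C: R₀ = 0.91×0 + 0.71×309 + 0.65×366 + 0.60×61 + 0.46×380 = 668.6900
Highest R₀: strategy C with 668.6900.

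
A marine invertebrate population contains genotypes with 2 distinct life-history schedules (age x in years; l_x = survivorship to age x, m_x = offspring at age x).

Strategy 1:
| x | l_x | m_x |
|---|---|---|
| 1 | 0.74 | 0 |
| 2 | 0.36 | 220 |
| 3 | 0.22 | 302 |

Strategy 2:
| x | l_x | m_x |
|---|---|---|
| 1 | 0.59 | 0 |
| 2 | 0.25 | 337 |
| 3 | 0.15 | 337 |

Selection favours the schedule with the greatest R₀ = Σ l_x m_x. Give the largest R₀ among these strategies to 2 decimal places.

Strategy 1: R₀ = 0.74×0 + 0.36×220 + 0.22×302 = 145.6400
Strategy 2: R₀ = 0.59×0 + 0.25×337 + 0.15×337 = 134.8000
Highest R₀: strategy 1 with 145.6400.

145.64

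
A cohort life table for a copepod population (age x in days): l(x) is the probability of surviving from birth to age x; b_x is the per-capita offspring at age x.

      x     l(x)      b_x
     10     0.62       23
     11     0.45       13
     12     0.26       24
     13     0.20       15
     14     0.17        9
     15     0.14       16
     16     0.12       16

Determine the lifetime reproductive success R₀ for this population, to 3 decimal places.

35.040

R₀ = Σ l(x) b_x:
  age 10: 0.62 × 23 = 14.2600
  age 11: 0.45 × 13 = 5.8500
  age 12: 0.26 × 24 = 6.2400
  age 13: 0.20 × 15 = 3.0000
  age 14: 0.17 × 9 = 1.5300
  age 15: 0.14 × 16 = 2.2400
  age 16: 0.12 × 16 = 1.9200
R₀ = 14.2600 + 5.8500 + 6.2400 + 3.0000 + 1.5300 + 2.2400 + 1.9200 = 35.0400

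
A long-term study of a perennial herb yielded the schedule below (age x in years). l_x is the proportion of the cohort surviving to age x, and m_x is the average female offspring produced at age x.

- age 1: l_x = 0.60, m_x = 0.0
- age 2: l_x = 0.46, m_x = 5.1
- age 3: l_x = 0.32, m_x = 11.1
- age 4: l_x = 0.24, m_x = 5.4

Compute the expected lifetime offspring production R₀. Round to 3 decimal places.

7.194

R₀ = Σ l_x m_x:
  age 1: 0.60 × 0.0 = 0.0000
  age 2: 0.46 × 5.1 = 2.3460
  age 3: 0.32 × 11.1 = 3.5520
  age 4: 0.24 × 5.4 = 1.2960
R₀ = 0.0000 + 2.3460 + 3.5520 + 1.2960 = 7.1940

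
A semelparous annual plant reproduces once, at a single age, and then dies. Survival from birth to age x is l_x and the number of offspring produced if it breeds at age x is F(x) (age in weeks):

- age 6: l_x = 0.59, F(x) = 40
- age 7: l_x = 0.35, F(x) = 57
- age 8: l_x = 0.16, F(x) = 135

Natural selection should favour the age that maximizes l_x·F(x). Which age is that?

Expected offspring if breeding at age x = l_x × F(x):
  age 6: 0.59 × 40 = 23.600
  age 7: 0.35 × 57 = 19.950
  age 8: 0.16 × 135 = 21.600
Maximum at age 6 (23.600).

6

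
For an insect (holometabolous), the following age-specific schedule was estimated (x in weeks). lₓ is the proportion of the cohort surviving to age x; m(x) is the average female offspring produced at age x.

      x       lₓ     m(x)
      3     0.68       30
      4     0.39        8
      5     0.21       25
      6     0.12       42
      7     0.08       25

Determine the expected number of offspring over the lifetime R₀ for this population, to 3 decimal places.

35.810

R₀ = Σ lₓ m(x):
  age 3: 0.68 × 30 = 20.4000
  age 4: 0.39 × 8 = 3.1200
  age 5: 0.21 × 25 = 5.2500
  age 6: 0.12 × 42 = 5.0400
  age 7: 0.08 × 25 = 2.0000
R₀ = 20.4000 + 3.1200 + 5.2500 + 5.0400 + 2.0000 = 35.8100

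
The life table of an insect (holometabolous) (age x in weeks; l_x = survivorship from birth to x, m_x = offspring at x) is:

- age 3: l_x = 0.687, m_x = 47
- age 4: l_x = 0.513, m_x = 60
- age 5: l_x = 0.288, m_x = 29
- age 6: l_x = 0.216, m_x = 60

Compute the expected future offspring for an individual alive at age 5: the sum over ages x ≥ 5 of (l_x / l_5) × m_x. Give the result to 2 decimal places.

l_5 = 0.288. Conditional survival from age 5 to x is l_x / l_5.
  x=5: (0.288/0.288) × 29 = 29.0000
  x=6: (0.216/0.288) × 60 = 45.0000
Sum = 29.0000 + 45.0000 = 74.0000

74.00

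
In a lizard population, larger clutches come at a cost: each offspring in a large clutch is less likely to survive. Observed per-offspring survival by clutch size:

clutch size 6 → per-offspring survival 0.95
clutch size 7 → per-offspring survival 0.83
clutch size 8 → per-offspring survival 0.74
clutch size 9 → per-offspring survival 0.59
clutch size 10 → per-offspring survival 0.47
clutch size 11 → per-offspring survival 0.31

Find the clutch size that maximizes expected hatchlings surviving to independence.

Expected hatchlings surviving to independence = c × s(c):
  c=6: 6 × 0.95 = 5.700
  c=7: 7 × 0.83 = 5.810
  c=8: 8 × 0.74 = 5.920
  c=9: 9 × 0.59 = 5.310
  c=10: 10 × 0.47 = 4.700
  c=11: 11 × 0.31 = 3.410
Maximum at c = 8 (5.920 hatchlings surviving to independence).

8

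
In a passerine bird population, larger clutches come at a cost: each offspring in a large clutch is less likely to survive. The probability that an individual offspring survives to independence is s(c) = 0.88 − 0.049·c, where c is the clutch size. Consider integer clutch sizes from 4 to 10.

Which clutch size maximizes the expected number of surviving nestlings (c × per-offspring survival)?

Expected surviving nestlings = c × s(c):
  c=4: 4 × 0.684 = 2.736
  c=5: 5 × 0.635 = 3.175
  c=6: 6 × 0.586 = 3.516
  c=7: 7 × 0.537 = 3.759
  c=8: 8 × 0.488 = 3.904
  c=9: 9 × 0.439 = 3.951
  c=10: 10 × 0.390 = 3.900
Maximum at c = 9 (3.951 surviving nestlings).

9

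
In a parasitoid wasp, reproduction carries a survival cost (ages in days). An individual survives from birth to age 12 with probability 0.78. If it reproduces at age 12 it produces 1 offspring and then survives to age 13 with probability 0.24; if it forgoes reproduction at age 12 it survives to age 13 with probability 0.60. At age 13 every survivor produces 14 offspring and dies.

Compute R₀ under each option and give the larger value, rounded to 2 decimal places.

breed at age 12: R₀ = 0.78 × (1 + 0.24 × 14) = 0.78 × 4.3600 = 3.4008
delay to age 13: R₀ = 0.78 × (0.60 × 14) = 0.78 × 8.4000 = 6.5520
Higher: delay to age 13 (6.5520).

6.55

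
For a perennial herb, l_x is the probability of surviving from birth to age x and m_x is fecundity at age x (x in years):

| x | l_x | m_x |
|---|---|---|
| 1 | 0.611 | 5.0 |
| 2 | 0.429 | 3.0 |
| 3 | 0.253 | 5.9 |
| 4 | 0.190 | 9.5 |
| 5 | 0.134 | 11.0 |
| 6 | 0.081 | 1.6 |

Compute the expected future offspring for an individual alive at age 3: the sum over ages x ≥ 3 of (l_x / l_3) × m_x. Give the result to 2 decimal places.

l_3 = 0.253. Conditional survival from age 3 to x is l_x / l_3.
  x=3: (0.253/0.253) × 5.9 = 5.9000
  x=4: (0.190/0.253) × 9.5 = 7.1344
  x=5: (0.134/0.253) × 11.0 = 5.8261
  x=6: (0.081/0.253) × 1.6 = 0.5123
Sum = 5.9000 + 7.1344 + 5.8261 + 0.5123 = 19.3727

19.37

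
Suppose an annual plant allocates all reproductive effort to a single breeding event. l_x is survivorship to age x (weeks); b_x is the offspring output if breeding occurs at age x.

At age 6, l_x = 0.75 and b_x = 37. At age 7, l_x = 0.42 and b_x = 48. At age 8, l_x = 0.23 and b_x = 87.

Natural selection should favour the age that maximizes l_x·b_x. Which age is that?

6

Expected offspring if breeding at age x = l_x × b_x:
  age 6: 0.75 × 37 = 27.750
  age 7: 0.42 × 48 = 20.160
  age 8: 0.23 × 87 = 20.010
Maximum at age 6 (27.750).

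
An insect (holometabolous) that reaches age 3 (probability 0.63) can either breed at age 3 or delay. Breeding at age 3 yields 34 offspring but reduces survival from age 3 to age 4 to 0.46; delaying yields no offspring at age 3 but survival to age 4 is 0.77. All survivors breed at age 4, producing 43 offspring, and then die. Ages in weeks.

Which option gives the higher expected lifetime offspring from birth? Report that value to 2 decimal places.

breed at age 3: R₀ = 0.63 × (34 + 0.46 × 43) = 0.63 × 53.7800 = 33.8814
delay to age 4: R₀ = 0.63 × (0.77 × 43) = 0.63 × 33.1100 = 20.8593
Higher: breed at age 3 (33.8814).

33.88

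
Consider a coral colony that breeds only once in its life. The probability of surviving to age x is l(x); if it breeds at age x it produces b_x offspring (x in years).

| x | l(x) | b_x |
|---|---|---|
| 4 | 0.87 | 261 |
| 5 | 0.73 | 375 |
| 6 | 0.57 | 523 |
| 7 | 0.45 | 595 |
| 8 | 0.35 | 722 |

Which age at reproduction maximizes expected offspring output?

Expected offspring if breeding at age x = l(x) × b_x:
  age 4: 0.87 × 261 = 227.070
  age 5: 0.73 × 375 = 273.750
  age 6: 0.57 × 523 = 298.110
  age 7: 0.45 × 595 = 267.750
  age 8: 0.35 × 722 = 252.700
Maximum at age 6 (298.110).

6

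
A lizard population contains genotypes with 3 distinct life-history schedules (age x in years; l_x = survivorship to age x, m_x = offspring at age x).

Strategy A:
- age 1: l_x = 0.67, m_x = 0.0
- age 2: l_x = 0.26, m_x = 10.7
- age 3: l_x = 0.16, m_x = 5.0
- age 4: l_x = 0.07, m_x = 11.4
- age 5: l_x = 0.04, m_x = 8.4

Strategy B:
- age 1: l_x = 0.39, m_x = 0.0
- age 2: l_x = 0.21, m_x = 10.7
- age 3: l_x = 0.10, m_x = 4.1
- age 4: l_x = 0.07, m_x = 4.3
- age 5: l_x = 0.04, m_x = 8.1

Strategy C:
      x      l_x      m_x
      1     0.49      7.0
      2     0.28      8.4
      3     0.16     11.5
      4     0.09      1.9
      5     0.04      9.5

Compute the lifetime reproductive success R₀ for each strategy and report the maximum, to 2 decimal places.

Strategy A: R₀ = 0.67×0.0 + 0.26×10.7 + 0.16×5.0 + 0.07×11.4 + 0.04×8.4 = 4.7160
Strategy B: R₀ = 0.39×0.0 + 0.21×10.7 + 0.10×4.1 + 0.07×4.3 + 0.04×8.1 = 3.2820
Strategy C: R₀ = 0.49×7.0 + 0.28×8.4 + 0.16×11.5 + 0.09×1.9 + 0.04×9.5 = 8.1730
Highest R₀: strategy C with 8.1730.

8.17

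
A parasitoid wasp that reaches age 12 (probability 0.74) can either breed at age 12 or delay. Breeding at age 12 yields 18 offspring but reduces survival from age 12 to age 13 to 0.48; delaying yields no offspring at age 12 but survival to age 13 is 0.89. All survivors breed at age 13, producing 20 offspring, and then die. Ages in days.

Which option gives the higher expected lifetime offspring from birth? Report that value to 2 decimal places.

breed at age 12: R₀ = 0.74 × (18 + 0.48 × 20) = 0.74 × 27.6000 = 20.4240
delay to age 13: R₀ = 0.74 × (0.89 × 20) = 0.74 × 17.8000 = 13.1720
Higher: breed at age 12 (20.4240).

20.42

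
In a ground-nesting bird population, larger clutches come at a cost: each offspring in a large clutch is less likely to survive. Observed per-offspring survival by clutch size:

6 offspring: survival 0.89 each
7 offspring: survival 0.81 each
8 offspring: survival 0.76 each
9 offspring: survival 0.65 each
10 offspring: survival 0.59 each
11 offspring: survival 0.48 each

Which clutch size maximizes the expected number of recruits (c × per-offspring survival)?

8

Expected recruits = c × s(c):
  c=6: 6 × 0.89 = 5.340
  c=7: 7 × 0.81 = 5.670
  c=8: 8 × 0.76 = 6.080
  c=9: 9 × 0.65 = 5.850
  c=10: 10 × 0.59 = 5.900
  c=11: 11 × 0.48 = 5.280
Maximum at c = 8 (6.080 recruits).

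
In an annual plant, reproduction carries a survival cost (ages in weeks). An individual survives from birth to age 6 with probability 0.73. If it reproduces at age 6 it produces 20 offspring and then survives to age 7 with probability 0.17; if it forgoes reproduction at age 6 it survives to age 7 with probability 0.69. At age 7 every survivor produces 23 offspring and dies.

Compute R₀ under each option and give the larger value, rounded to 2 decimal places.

breed at age 6: R₀ = 0.73 × (20 + 0.17 × 23) = 0.73 × 23.9100 = 17.4543
delay to age 7: R₀ = 0.73 × (0.69 × 23) = 0.73 × 15.8700 = 11.5851
Higher: breed at age 6 (17.4543).

17.45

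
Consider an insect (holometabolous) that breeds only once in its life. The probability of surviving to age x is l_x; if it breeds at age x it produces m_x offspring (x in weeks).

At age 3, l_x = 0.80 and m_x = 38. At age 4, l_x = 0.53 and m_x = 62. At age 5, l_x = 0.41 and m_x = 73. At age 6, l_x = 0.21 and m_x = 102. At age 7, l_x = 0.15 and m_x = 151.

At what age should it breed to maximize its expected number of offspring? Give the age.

Expected offspring if breeding at age x = l_x × m_x:
  age 3: 0.80 × 38 = 30.400
  age 4: 0.53 × 62 = 32.860
  age 5: 0.41 × 73 = 29.930
  age 6: 0.21 × 102 = 21.420
  age 7: 0.15 × 151 = 22.650
Maximum at age 4 (32.860).

4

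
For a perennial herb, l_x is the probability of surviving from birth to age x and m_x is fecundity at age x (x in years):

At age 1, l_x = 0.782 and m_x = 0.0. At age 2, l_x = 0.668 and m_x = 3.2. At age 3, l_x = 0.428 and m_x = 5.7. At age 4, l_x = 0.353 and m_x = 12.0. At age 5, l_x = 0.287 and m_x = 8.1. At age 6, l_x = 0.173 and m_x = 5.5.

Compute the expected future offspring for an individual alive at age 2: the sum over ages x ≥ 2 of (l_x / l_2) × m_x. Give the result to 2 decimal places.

18.10

l_2 = 0.668. Conditional survival from age 2 to x is l_x / l_2.
  x=2: (0.668/0.668) × 3.2 = 3.2000
  x=3: (0.428/0.668) × 5.7 = 3.6521
  x=4: (0.353/0.668) × 12.0 = 6.3413
  x=5: (0.287/0.668) × 8.1 = 3.4801
  x=6: (0.173/0.668) × 5.5 = 1.4244
Sum = 3.2000 + 3.6521 + 6.3413 + 3.4801 + 1.4244 = 18.0979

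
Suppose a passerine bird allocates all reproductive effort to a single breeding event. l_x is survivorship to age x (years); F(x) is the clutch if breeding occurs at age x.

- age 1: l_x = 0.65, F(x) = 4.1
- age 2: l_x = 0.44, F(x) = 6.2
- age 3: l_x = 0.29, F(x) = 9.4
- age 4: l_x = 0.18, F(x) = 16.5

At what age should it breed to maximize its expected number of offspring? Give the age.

Expected offspring if breeding at age x = l_x × F(x):
  age 1: 0.65 × 4.1 = 2.665
  age 2: 0.44 × 6.2 = 2.728
  age 3: 0.29 × 9.4 = 2.726
  age 4: 0.18 × 16.5 = 2.970
Maximum at age 4 (2.970).

4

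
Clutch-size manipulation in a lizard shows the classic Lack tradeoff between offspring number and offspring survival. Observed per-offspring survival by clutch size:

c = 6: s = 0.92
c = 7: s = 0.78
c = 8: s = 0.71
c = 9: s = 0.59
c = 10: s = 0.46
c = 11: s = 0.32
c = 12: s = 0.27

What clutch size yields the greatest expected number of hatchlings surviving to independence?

Expected hatchlings surviving to independence = c × s(c):
  c=6: 6 × 0.92 = 5.520
  c=7: 7 × 0.78 = 5.460
  c=8: 8 × 0.71 = 5.680
  c=9: 9 × 0.59 = 5.310
  c=10: 10 × 0.46 = 4.600
  c=11: 11 × 0.32 = 3.520
  c=12: 12 × 0.27 = 3.240
Maximum at c = 8 (5.680 hatchlings surviving to independence).

8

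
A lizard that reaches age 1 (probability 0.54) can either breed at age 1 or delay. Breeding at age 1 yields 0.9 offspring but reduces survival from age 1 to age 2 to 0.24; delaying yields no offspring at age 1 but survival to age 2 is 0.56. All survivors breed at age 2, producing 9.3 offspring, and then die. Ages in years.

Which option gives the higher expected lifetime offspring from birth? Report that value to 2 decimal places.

2.81

breed at age 1: R₀ = 0.54 × (0.9 + 0.24 × 9.3) = 0.54 × 3.1320 = 1.6913
delay to age 2: R₀ = 0.54 × (0.56 × 9.3) = 0.54 × 5.2080 = 2.8123
Higher: delay to age 2 (2.8123).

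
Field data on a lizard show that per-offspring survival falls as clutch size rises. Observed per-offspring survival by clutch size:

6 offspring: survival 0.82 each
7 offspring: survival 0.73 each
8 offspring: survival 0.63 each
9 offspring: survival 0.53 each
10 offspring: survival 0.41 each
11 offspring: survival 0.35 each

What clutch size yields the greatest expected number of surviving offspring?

Expected surviving offspring = c × s(c):
  c=6: 6 × 0.82 = 4.920
  c=7: 7 × 0.73 = 5.110
  c=8: 8 × 0.63 = 5.040
  c=9: 9 × 0.53 = 4.770
  c=10: 10 × 0.41 = 4.100
  c=11: 11 × 0.35 = 3.850
Maximum at c = 7 (5.110 surviving offspring).

7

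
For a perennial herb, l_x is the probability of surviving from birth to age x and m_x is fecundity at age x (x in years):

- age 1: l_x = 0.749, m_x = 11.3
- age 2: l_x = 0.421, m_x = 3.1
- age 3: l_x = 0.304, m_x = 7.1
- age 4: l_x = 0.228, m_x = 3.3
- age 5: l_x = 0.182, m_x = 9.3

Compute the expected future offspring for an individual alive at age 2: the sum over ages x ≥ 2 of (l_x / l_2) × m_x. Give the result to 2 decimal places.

l_2 = 0.421. Conditional survival from age 2 to x is l_x / l_2.
  x=2: (0.421/0.421) × 3.1 = 3.1000
  x=3: (0.304/0.421) × 7.1 = 5.1268
  x=4: (0.228/0.421) × 3.3 = 1.7872
  x=5: (0.182/0.421) × 9.3 = 4.0204
Sum = 3.1000 + 5.1268 + 1.7872 + 4.0204 = 14.0344

14.03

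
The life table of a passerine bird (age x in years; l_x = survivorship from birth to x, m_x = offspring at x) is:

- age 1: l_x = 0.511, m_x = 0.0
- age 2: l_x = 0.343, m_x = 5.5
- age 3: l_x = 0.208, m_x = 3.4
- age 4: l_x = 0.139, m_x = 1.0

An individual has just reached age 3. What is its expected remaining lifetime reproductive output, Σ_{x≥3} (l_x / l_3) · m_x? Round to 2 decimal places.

4.07

l_3 = 0.208. Conditional survival from age 3 to x is l_x / l_3.
  x=3: (0.208/0.208) × 3.4 = 3.4000
  x=4: (0.139/0.208) × 1.0 = 0.6683
Sum = 3.4000 + 0.6683 = 4.0683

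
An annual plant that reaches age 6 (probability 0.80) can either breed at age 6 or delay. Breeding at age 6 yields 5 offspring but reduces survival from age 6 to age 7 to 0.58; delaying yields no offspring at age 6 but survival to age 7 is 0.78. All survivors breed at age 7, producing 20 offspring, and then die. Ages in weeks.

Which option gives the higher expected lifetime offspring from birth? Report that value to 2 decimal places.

breed at age 6: R₀ = 0.80 × (5 + 0.58 × 20) = 0.80 × 16.6000 = 13.2800
delay to age 7: R₀ = 0.80 × (0.78 × 20) = 0.80 × 15.6000 = 12.4800
Higher: breed at age 6 (13.2800).

13.28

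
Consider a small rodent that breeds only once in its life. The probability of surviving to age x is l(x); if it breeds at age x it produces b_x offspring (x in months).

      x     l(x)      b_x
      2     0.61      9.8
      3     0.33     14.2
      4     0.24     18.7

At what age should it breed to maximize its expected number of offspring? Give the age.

Expected offspring if breeding at age x = l(x) × b_x:
  age 2: 0.61 × 9.8 = 5.978
  age 3: 0.33 × 14.2 = 4.686
  age 4: 0.24 × 18.7 = 4.488
Maximum at age 2 (5.978).

2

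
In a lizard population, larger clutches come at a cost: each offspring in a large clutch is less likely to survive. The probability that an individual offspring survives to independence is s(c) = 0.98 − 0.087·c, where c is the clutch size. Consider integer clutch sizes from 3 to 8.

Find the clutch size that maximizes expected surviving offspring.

Expected surviving offspring = c × s(c):
  c=3: 3 × 0.719 = 2.157
  c=4: 4 × 0.632 = 2.528
  c=5: 5 × 0.545 = 2.725
  c=6: 6 × 0.458 = 2.748
  c=7: 7 × 0.371 = 2.597
  c=8: 8 × 0.284 = 2.272
Maximum at c = 6 (2.748 surviving offspring).

6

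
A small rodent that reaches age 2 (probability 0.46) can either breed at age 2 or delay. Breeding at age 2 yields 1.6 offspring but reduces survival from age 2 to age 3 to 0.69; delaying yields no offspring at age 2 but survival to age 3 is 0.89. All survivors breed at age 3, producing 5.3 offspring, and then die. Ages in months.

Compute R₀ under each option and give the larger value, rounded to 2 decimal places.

breed at age 2: R₀ = 0.46 × (1.6 + 0.69 × 5.3) = 0.46 × 5.2570 = 2.4182
delay to age 3: R₀ = 0.46 × (0.89 × 5.3) = 0.46 × 4.7170 = 2.1698
Higher: breed at age 2 (2.4182).

2.42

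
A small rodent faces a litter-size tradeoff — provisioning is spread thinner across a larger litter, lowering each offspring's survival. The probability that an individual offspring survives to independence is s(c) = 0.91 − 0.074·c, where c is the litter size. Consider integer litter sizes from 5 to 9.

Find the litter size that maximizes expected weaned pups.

Expected weaned pups = c × s(c):
  c=5: 5 × 0.540 = 2.700
  c=6: 6 × 0.466 = 2.796
  c=7: 7 × 0.392 = 2.744
  c=8: 8 × 0.318 = 2.544
  c=9: 9 × 0.244 = 2.196
Maximum at c = 6 (2.796 weaned pups).

6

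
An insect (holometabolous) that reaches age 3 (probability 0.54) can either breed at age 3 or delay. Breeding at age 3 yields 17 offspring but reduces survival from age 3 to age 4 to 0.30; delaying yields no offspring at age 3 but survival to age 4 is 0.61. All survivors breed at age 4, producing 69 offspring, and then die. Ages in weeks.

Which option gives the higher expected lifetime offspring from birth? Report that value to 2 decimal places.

22.73

breed at age 3: R₀ = 0.54 × (17 + 0.30 × 69) = 0.54 × 37.7000 = 20.3580
delay to age 4: R₀ = 0.54 × (0.61 × 69) = 0.54 × 42.0900 = 22.7286
Higher: delay to age 4 (22.7286).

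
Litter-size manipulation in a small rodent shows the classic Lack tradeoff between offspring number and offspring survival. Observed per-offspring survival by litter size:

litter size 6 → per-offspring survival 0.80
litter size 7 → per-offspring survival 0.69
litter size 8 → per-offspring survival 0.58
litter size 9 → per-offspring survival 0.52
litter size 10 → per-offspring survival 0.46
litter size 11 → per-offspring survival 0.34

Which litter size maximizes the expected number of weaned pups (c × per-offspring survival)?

7

Expected weaned pups = c × s(c):
  c=6: 6 × 0.80 = 4.800
  c=7: 7 × 0.69 = 4.830
  c=8: 8 × 0.58 = 4.640
  c=9: 9 × 0.52 = 4.680
  c=10: 10 × 0.46 = 4.600
  c=11: 11 × 0.34 = 3.740
Maximum at c = 7 (4.830 weaned pups).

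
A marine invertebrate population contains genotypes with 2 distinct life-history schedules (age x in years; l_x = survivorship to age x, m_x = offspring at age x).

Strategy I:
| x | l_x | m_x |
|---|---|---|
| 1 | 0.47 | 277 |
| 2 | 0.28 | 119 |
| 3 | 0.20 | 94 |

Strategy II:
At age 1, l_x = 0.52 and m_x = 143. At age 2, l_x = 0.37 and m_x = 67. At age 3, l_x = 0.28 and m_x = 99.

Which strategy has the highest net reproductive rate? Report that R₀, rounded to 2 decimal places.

182.31

Strategy I: R₀ = 0.47×277 + 0.28×119 + 0.20×94 = 182.3100
Strategy II: R₀ = 0.52×143 + 0.37×67 + 0.28×99 = 126.8700
Highest R₀: strategy I with 182.3100.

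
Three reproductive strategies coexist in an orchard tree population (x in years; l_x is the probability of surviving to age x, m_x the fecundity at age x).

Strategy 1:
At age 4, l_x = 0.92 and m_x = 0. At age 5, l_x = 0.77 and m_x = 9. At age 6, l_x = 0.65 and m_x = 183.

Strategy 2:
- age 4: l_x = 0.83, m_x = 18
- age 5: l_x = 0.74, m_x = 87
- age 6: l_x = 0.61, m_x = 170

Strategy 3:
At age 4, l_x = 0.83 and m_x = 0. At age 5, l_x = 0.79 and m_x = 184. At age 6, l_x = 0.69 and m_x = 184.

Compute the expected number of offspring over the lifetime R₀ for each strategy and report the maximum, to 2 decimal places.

Strategy 1: R₀ = 0.92×0 + 0.77×9 + 0.65×183 = 125.8800
Strategy 2: R₀ = 0.83×18 + 0.74×87 + 0.61×170 = 183.0200
Strategy 3: R₀ = 0.83×0 + 0.79×184 + 0.69×184 = 272.3200
Highest R₀: strategy 3 with 272.3200.

272.32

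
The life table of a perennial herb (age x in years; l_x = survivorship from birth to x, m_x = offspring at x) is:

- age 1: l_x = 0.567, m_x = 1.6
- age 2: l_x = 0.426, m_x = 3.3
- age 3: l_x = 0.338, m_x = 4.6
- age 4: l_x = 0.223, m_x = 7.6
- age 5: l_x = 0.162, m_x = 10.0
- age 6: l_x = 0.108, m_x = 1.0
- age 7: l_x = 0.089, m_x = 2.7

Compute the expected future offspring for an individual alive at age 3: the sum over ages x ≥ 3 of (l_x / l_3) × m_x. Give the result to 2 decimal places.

15.44

l_3 = 0.338. Conditional survival from age 3 to x is l_x / l_3.
  x=3: (0.338/0.338) × 4.6 = 4.6000
  x=4: (0.223/0.338) × 7.6 = 5.0142
  x=5: (0.162/0.338) × 10.0 = 4.7929
  x=6: (0.108/0.338) × 1.0 = 0.3195
  x=7: (0.089/0.338) × 2.7 = 0.7109
Sum = 4.6000 + 5.0142 + 4.7929 + 0.3195 + 0.7109 = 15.4376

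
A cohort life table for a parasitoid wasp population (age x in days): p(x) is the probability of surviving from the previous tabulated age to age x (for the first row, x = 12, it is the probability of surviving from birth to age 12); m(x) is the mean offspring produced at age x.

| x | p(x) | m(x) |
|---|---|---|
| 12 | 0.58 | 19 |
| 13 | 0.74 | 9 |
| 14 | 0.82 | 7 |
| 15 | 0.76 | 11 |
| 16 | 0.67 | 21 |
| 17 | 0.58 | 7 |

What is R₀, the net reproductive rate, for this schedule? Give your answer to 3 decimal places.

24.780

Survivorship from birth: l_x = p_12·p_13·…·p_x.
  l_12 = 0.58000
  l_13 = 0.42920
  l_14 = 0.35194
  l_15 = 0.26748
  l_16 = 0.17921
  l_17 = 0.10394
R₀ = Σ l_x m(x):
  age 12: 0.58000 × 19 = 11.0200
  age 13: 0.42920 × 9 = 3.8628
  age 14: 0.35194 × 7 = 2.4636
  age 15: 0.26748 × 11 = 2.9423
  age 16: 0.17921 × 21 = 3.7634
  age 17: 0.10394 × 7 = 0.7276
R₀ = 11.0200 + 3.8628 + 2.4636 + 2.9423 + 3.7634 + 0.7276 = 24.7797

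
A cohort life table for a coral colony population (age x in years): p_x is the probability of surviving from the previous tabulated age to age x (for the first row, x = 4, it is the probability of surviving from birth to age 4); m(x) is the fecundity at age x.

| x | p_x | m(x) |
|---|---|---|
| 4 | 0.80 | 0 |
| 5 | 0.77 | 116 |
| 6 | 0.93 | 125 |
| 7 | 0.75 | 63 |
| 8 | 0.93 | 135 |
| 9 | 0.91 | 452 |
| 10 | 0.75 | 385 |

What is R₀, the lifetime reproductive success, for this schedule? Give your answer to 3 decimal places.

493.431

Survivorship from birth: l_x = p_4·p_5·…·p_x.
  l_4 = 0.80000
  l_5 = 0.61600
  l_6 = 0.57288
  l_7 = 0.42966
  l_8 = 0.39958
  l_9 = 0.36362
  l_10 = 0.27272
R₀ = Σ l_x m(x):
  age 4: 0.80000 × 0 = 0.0000
  age 5: 0.61600 × 116 = 71.4560
  age 6: 0.57288 × 125 = 71.6100
  age 7: 0.42966 × 63 = 27.0686
  age 8: 0.39958 × 135 = 53.9433
  age 9: 0.36362 × 452 = 164.3562
  age 10: 0.27272 × 385 = 104.9972
R₀ = 0.0000 + 71.4560 + 71.6100 + 27.0686 + 53.9433 + 164.3562 + 104.9972 = 493.4313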